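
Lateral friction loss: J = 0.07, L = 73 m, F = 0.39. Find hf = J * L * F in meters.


hf = J * L * F = 0.07 * 73 * 0.39 = 1.9929 m

1.9929 m


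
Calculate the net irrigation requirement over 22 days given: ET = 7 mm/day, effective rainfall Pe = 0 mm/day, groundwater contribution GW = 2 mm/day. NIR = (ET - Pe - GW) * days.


Daily deficit = ET - Pe - GW = 7 - 0 - 2 = 5 mm/day
NIR = 5 * 22 = 110 mm

110.0000 mm


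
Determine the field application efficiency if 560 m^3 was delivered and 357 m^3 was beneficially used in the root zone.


Ea = V_root / V_field * 100 = 357 / 560 * 100 = 63.7500%

63.7500 %


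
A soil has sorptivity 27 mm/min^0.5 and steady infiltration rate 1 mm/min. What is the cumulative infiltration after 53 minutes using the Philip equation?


F = S*sqrt(t) + A*t
F = 27*sqrt(53) + 1*53
F = 27*7.280110 + 53

249.5630 mm


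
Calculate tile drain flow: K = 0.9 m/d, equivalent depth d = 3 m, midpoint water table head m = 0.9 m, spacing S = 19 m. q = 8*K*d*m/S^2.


q = 8*K*d*m/S^2
q = 8*0.9*3*0.9/19^2
q = 19.4400 / 361

0.0539 m/d


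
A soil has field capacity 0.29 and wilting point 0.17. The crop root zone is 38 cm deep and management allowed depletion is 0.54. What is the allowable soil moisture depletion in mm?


SMD = (FC - PWP) * d * MAD * 10
SMD = (0.29 - 0.17) * 38 * 0.54 * 10
SMD = 0.1200 * 38 * 0.54 * 10

24.6240 mm


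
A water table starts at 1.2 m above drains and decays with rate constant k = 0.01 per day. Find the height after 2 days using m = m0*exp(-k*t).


m = m0 * exp(-k*t)
m = 1.2 * exp(-0.01 * 2)
m = 1.2 * exp(-0.0200)

1.1762 m


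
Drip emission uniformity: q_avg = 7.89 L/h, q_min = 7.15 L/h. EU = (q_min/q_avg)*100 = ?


EU = (q_min/q_avg)*100 = (7.15/7.89)*100 = 90.6210%

90.6210 %


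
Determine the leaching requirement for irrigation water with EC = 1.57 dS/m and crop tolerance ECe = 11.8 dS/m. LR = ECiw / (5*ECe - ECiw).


LR = ECiw / (5*ECe - ECiw)
LR = 1.57 / (5*11.8 - 1.57)
LR = 1.57 / 57.4300

0.0273


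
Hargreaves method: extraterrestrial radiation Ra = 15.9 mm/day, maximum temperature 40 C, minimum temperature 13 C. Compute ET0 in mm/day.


Tmean = (Tmax + Tmin)/2 = (40 + 13)/2 = 26.5
ET0 = 0.0023 * 15.9 * (26.5 + 17.8) * sqrt(40 - 13)
ET0 = 0.0023 * 15.9 * 44.3 * 5.196152

8.4180 mm/day


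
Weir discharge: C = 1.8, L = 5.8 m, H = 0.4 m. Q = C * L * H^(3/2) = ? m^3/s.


Q = C * L * H^(3/2) = 1.8 * 5.8 * 0.4^1.5 = 1.8 * 5.8 * 0.252982

2.6411 m^3/s


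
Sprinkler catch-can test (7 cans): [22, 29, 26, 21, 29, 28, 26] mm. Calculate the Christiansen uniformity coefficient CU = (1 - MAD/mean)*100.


mean = 25.857143 mm
MAD = 2.489796 mm
CU = (1 - 2.489796/25.857143)*100

90.3710 %


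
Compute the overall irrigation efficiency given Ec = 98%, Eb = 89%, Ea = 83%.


Ec = 0.98, Eb = 0.89, Ea = 0.83
E = 0.98 * 0.89 * 0.83 * 100 = 72.3926%

72.3926 %


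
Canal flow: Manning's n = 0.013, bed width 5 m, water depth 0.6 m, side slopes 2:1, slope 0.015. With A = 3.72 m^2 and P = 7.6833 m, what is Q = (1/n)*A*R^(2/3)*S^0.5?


R = A/P = 3.72/7.6833 = 0.484167
Q = (1/0.013) * 3.72 * 0.484167^(2/3) * 0.015^0.5

21.6094 m^3/s


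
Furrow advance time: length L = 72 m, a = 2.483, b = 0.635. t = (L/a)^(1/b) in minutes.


t = (L/a)^(1/b)
t = (72/2.483)^(1/0.635)
t = 28.997181^(1/0.635)

200.8734 min


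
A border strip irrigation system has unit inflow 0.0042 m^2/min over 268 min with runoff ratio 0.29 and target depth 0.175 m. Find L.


L = q*t/((1+r)*Z)
L = 0.0042*268/((1+0.29)*0.175)
L = 1.1256/0.22575

4.9860 m


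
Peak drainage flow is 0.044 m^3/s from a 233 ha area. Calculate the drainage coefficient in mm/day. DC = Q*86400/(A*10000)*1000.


DC = Q * 86400 / (A * 10000) * 1000
DC = 0.044 * 86400 / (233 * 10000) * 1000
DC = 3801600.0000 / 2330000

1.6316 mm/day


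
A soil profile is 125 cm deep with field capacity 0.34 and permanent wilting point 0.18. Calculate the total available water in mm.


AWC = (FC - PWP) * d * 10
AWC = (0.34 - 0.18) * 125 * 10
AWC = 0.1600 * 125 * 10

200.0000 mm


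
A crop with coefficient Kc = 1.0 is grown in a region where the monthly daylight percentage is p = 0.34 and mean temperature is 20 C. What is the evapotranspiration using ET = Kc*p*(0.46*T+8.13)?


ET = Kc * p * (0.46*T + 8.13)
ET = 1.0 * 0.34 * (0.46*20 + 8.13)
ET = 1.0 * 0.34 * 17.3300

5.8922 mm/day


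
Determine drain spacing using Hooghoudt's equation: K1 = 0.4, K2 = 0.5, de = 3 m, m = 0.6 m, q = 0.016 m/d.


S^2 = 8*K2*de*m/q + 4*K1*m^2/q
S^2 = 8*0.5*3*0.6/0.016 + 4*0.4*0.6^2/0.016
S = sqrt(486.0000)

22.0454 m


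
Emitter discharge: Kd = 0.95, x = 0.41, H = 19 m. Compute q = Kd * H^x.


q = Kd * H^x = 0.95 * 19^0.41 = 0.95 * 3.344175

3.1770 L/h


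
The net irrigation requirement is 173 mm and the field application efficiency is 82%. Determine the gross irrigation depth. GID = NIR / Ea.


Ea = 82% = 0.82
GID = NIR / Ea = 173 / 0.82 = 210.9756 mm

210.9756 mm


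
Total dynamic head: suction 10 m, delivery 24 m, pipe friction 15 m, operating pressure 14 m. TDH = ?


TDH = Hs + Hd + hf + Hp = 10 + 24 + 15 + 14 = 63

63 m


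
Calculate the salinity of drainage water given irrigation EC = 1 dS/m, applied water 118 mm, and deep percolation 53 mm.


EC_dw = EC_iw * D_iw / D_dw
EC_dw = 1 * 118 / 53
EC_dw = 118 / 53

2.2264 dS/m


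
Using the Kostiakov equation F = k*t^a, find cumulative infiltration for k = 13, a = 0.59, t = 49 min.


F = k * t^a = 13 * 49^0.59
F = 13 * 9.936094

129.1692 mm


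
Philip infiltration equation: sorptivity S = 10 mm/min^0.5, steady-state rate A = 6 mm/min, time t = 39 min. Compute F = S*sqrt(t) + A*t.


F = S*sqrt(t) + A*t
F = 10*sqrt(39) + 6*39
F = 10*6.244998 + 234

296.4500 mm


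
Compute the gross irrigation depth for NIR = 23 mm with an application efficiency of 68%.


Ea = 68% = 0.68
GID = NIR / Ea = 23 / 0.68 = 33.8235 mm

33.8235 mm


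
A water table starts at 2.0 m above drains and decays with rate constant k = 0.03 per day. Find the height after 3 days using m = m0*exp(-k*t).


m = m0 * exp(-k*t)
m = 2.0 * exp(-0.03 * 3)
m = 2.0 * exp(-0.0900)

1.8279 m


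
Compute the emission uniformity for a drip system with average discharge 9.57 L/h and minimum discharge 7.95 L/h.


EU = (q_min/q_avg)*100 = (7.95/9.57)*100 = 83.0721%

83.0721 %


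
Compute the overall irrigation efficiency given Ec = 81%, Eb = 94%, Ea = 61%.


Ec = 0.81, Eb = 0.94, Ea = 0.61
E = 0.81 * 0.94 * 0.61 * 100 = 46.4454%

46.4454 %


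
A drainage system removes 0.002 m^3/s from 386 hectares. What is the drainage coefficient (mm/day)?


DC = Q * 86400 / (A * 10000) * 1000
DC = 0.002 * 86400 / (386 * 10000) * 1000
DC = 172800.0000 / 3860000

0.0448 mm/day


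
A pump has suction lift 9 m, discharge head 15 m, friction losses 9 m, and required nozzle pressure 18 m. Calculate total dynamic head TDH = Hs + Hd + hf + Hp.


TDH = Hs + Hd + hf + Hp = 9 + 15 + 9 + 18 = 51

51 m


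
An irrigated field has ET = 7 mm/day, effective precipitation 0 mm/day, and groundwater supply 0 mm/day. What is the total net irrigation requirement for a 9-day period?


Daily deficit = ET - Pe - GW = 7 - 0 - 0 = 7 mm/day
NIR = 7 * 9 = 63 mm

63.0000 mm


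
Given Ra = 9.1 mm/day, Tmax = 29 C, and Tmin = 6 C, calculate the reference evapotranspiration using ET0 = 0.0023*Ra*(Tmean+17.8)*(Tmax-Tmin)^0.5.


Tmean = (Tmax + Tmin)/2 = (29 + 6)/2 = 17.5
ET0 = 0.0023 * 9.1 * (17.5 + 17.8) * sqrt(29 - 6)
ET0 = 0.0023 * 9.1 * 35.3 * 4.795832

3.5433 mm/day


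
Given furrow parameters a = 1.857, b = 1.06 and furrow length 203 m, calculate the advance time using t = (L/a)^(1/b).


t = (L/a)^(1/b)
t = (203/1.857)^(1/1.06)
t = 109.316101^(1/1.06)

83.8083 min


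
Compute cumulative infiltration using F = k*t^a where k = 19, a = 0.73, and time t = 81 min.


F = k * t^a = 19 * 81^0.73
F = 19 * 24.728289

469.8375 mm


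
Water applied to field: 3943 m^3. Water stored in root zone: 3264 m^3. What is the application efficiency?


Ea = V_root / V_field * 100 = 3264 / 3943 * 100 = 82.7796%

82.7796 %


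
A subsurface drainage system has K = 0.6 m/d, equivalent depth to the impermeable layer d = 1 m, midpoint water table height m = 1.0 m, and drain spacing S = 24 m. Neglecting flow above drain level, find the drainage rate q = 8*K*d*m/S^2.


q = 8*K*d*m/S^2
q = 8*0.6*1*1.0/24^2
q = 4.8000 / 576

0.0083 m/d


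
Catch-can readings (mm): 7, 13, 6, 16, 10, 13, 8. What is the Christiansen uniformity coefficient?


mean = 10.428571 mm
MAD = 3.061224 mm
CU = (1 - 3.061224/10.428571)*100

70.6458 %


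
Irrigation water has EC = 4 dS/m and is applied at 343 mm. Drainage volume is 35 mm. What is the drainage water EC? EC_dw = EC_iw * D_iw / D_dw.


EC_dw = EC_iw * D_iw / D_dw
EC_dw = 4 * 343 / 35
EC_dw = 1372 / 35

39.2000 dS/m


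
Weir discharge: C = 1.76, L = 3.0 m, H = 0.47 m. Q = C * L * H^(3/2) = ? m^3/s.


Q = C * L * H^(3/2) = 1.76 * 3.0 * 0.47^1.5 = 1.76 * 3.0 * 0.322216

1.7013 m^3/s


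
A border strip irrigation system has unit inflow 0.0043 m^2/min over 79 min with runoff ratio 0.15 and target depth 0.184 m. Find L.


L = q*t/((1+r)*Z)
L = 0.0043*79/((1+0.15)*0.184)
L = 0.3397/0.2116

1.6054 m


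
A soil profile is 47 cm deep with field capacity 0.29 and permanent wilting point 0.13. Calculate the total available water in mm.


AWC = (FC - PWP) * d * 10
AWC = (0.29 - 0.13) * 47 * 10
AWC = 0.1600 * 47 * 10

75.2000 mm


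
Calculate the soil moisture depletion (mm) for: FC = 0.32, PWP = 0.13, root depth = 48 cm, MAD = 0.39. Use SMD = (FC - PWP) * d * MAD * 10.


SMD = (FC - PWP) * d * MAD * 10
SMD = (0.32 - 0.13) * 48 * 0.39 * 10
SMD = 0.1900 * 48 * 0.39 * 10

35.5680 mm


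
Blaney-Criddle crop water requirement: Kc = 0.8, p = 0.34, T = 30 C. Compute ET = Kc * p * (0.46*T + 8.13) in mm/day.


ET = Kc * p * (0.46*T + 8.13)
ET = 0.8 * 0.34 * (0.46*30 + 8.13)
ET = 0.8 * 0.34 * 21.9300

5.9650 mm/day


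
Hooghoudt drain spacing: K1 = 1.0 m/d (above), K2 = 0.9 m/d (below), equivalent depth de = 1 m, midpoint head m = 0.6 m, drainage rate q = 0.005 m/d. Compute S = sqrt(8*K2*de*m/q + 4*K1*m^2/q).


S^2 = 8*K2*de*m/q + 4*K1*m^2/q
S^2 = 8*0.9*1*0.6/0.005 + 4*1.0*0.6^2/0.005
S = sqrt(1152.0000)

33.9411 m


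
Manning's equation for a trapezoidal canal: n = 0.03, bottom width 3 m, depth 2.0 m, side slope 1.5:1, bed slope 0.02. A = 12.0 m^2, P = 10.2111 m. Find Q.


R = A/P = 12.0/10.2111 = 1.175192
Q = (1/0.03) * 12.0 * 1.175192^(2/3) * 0.02^0.5

62.9962 m^3/s


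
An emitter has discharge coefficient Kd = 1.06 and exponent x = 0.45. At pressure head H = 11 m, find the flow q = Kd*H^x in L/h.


q = Kd * H^x = 1.06 * 11^0.45 = 1.06 * 2.941892

3.1184 L/h


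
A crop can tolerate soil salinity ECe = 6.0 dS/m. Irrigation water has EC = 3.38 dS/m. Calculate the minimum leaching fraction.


LR = ECiw / (5*ECe - ECiw)
LR = 3.38 / (5*6.0 - 3.38)
LR = 3.38 / 26.6200

0.1270


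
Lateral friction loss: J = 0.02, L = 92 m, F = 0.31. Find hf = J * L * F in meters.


hf = J * L * F = 0.02 * 92 * 0.31 = 0.5704 m

0.5704 m


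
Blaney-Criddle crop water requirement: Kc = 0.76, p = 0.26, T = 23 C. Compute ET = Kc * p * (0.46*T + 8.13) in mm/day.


ET = Kc * p * (0.46*T + 8.13)
ET = 0.76 * 0.26 * (0.46*23 + 8.13)
ET = 0.76 * 0.26 * 18.7100

3.6971 mm/day


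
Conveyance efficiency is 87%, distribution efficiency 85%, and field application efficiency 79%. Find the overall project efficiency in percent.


Ec = 0.87, Eb = 0.85, Ea = 0.79
E = 0.87 * 0.85 * 0.79 * 100 = 58.4205%

58.4205 %


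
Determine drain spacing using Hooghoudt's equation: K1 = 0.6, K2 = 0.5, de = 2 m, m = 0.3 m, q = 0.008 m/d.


S^2 = 8*K2*de*m/q + 4*K1*m^2/q
S^2 = 8*0.5*2*0.3/0.008 + 4*0.6*0.3^2/0.008
S = sqrt(327.0000)

18.0831 m


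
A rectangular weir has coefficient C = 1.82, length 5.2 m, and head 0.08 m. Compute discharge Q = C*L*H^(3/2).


Q = C * L * H^(3/2) = 1.82 * 5.2 * 0.08^1.5 = 1.82 * 5.2 * 0.022627

0.2141 m^3/s


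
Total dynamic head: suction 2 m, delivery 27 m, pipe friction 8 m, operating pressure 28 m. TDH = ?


TDH = Hs + Hd + hf + Hp = 2 + 27 + 8 + 28 = 65

65 m


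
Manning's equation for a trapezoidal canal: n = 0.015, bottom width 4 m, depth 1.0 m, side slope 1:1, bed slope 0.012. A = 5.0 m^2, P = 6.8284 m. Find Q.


R = A/P = 5.0/6.8284 = 0.732236
Q = (1/0.015) * 5.0 * 0.732236^(2/3) * 0.012^0.5

29.6645 m^3/s


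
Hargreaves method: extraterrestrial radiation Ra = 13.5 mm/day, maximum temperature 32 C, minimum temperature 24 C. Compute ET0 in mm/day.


Tmean = (Tmax + Tmin)/2 = (32 + 24)/2 = 28.0
ET0 = 0.0023 * 13.5 * (28.0 + 17.8) * sqrt(32 - 24)
ET0 = 0.0023 * 13.5 * 45.8 * 2.828427

4.0223 mm/day


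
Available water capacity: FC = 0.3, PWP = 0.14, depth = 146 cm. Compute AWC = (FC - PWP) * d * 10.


AWC = (FC - PWP) * d * 10
AWC = (0.3 - 0.14) * 146 * 10
AWC = 0.1600 * 146 * 10

233.6000 mm


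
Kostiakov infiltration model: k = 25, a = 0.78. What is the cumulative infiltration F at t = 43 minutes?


F = k * t^a = 25 * 43^0.78
F = 25 * 18.797729

469.9432 mm


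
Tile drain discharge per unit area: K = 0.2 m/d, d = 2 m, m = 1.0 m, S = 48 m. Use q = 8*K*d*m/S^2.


q = 8*K*d*m/S^2
q = 8*0.2*2*1.0/48^2
q = 3.2000 / 2304

0.0014 m/d


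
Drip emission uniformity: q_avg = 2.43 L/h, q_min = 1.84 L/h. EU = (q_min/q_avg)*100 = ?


EU = (q_min/q_avg)*100 = (1.84/2.43)*100 = 75.7202%

75.7202 %


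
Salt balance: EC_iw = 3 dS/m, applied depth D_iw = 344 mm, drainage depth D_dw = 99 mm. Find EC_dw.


EC_dw = EC_iw * D_iw / D_dw
EC_dw = 3 * 344 / 99
EC_dw = 1032 / 99

10.4242 dS/m


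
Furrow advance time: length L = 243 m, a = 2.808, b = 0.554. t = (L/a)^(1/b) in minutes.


t = (L/a)^(1/b)
t = (243/2.808)^(1/0.554)
t = 86.538462^(1/0.554)

3138.8276 min


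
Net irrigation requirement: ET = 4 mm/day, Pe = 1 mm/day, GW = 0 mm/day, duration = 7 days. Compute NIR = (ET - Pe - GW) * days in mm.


Daily deficit = ET - Pe - GW = 4 - 1 - 0 = 3 mm/day
NIR = 3 * 7 = 21 mm

21.0000 mm


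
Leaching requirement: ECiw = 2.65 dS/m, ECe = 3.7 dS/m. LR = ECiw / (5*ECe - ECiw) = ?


LR = ECiw / (5*ECe - ECiw)
LR = 2.65 / (5*3.7 - 2.65)
LR = 2.65 / 15.8500

0.1672


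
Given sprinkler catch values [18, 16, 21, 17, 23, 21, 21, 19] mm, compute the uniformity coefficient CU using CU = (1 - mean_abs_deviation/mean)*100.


mean = 19.500000 mm
MAD = 2.000000 mm
CU = (1 - 2.000000/19.500000)*100

89.7436 %


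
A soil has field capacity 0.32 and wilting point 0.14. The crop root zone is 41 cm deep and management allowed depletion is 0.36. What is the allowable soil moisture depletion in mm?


SMD = (FC - PWP) * d * MAD * 10
SMD = (0.32 - 0.14) * 41 * 0.36 * 10
SMD = 0.1800 * 41 * 0.36 * 10

26.5680 mm


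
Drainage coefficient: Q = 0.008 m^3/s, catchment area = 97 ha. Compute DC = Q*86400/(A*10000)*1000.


DC = Q * 86400 / (A * 10000) * 1000
DC = 0.008 * 86400 / (97 * 10000) * 1000
DC = 691200.0000 / 970000

0.7126 mm/day


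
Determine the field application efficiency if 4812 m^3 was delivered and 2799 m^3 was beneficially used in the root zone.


Ea = V_root / V_field * 100 = 2799 / 4812 * 100 = 58.1671%

58.1671 %


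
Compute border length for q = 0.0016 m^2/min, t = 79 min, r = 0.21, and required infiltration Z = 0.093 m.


L = q*t/((1+r)*Z)
L = 0.0016*79/((1+0.21)*0.093)
L = 0.1264/0.11253

1.1233 m


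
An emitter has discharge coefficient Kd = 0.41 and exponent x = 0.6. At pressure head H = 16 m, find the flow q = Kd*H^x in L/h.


q = Kd * H^x = 0.41 * 16^0.6 = 0.41 * 5.278032

2.1640 L/h


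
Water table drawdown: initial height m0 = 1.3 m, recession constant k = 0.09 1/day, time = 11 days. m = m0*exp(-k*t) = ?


m = m0 * exp(-k*t)
m = 1.3 * exp(-0.09 * 11)
m = 1.3 * exp(-0.9900)

0.4830 m


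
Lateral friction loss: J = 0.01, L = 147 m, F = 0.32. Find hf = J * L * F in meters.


hf = J * L * F = 0.01 * 147 * 0.32 = 0.4704 m

0.4704 m


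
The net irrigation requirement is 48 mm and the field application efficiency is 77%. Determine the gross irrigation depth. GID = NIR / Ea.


Ea = 77% = 0.77
GID = NIR / Ea = 48 / 0.77 = 62.3377 mm

62.3377 mm


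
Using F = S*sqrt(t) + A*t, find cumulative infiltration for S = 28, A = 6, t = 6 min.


F = S*sqrt(t) + A*t
F = 28*sqrt(6) + 6*6
F = 28*2.449490 + 36

104.5857 mm


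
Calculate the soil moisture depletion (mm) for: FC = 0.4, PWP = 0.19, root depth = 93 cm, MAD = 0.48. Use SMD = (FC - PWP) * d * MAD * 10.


SMD = (FC - PWP) * d * MAD * 10
SMD = (0.4 - 0.19) * 93 * 0.48 * 10
SMD = 0.2100 * 93 * 0.48 * 10

93.7440 mm


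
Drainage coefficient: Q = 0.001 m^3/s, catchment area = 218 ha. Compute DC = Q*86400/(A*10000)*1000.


DC = Q * 86400 / (A * 10000) * 1000
DC = 0.001 * 86400 / (218 * 10000) * 1000
DC = 86400.0000 / 2180000

0.0396 mm/day


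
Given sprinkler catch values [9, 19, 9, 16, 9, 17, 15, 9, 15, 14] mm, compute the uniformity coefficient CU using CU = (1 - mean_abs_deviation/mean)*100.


mean = 13.200000 mm
MAD = 3.360000 mm
CU = (1 - 3.360000/13.200000)*100

74.5455 %


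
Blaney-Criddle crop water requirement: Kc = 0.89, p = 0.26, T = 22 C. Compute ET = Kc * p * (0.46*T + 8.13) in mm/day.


ET = Kc * p * (0.46*T + 8.13)
ET = 0.89 * 0.26 * (0.46*22 + 8.13)
ET = 0.89 * 0.26 * 18.2500

4.2231 mm/day


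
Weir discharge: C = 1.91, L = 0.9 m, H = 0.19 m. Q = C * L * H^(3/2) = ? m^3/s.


Q = C * L * H^(3/2) = 1.91 * 0.9 * 0.19^1.5 = 1.91 * 0.9 * 0.082819

0.1424 m^3/s


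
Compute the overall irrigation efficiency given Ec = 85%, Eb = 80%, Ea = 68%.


Ec = 0.85, Eb = 0.8, Ea = 0.68
E = 0.85 * 0.8 * 0.68 * 100 = 46.2400%

46.2400 %


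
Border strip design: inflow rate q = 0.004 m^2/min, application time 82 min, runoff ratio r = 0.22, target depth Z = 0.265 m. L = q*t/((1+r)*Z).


L = q*t/((1+r)*Z)
L = 0.004*82/((1+0.22)*0.265)
L = 0.328/0.3233

1.0145 m


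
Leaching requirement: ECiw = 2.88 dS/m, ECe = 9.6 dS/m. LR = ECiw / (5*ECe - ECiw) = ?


LR = ECiw / (5*ECe - ECiw)
LR = 2.88 / (5*9.6 - 2.88)
LR = 2.88 / 45.1200

0.0638


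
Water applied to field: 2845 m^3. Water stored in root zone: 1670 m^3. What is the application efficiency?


Ea = V_root / V_field * 100 = 1670 / 2845 * 100 = 58.6995%

58.6995 %


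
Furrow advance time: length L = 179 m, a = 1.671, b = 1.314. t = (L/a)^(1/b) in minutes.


t = (L/a)^(1/b)
t = (179/1.671)^(1/1.314)
t = 107.121484^(1/1.314)

35.0596 min


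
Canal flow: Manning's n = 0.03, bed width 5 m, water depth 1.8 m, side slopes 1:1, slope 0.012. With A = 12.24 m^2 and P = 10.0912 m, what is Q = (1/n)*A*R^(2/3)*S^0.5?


R = A/P = 12.24/10.0912 = 1.212938
Q = (1/0.03) * 12.24 * 1.212938^(2/3) * 0.012^0.5

50.8327 m^3/s


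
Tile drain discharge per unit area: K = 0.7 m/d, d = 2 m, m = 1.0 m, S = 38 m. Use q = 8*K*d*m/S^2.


q = 8*K*d*m/S^2
q = 8*0.7*2*1.0/38^2
q = 11.2000 / 1444

0.0078 m/d


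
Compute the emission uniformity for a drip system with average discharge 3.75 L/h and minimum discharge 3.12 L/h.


EU = (q_min/q_avg)*100 = (3.12/3.75)*100 = 83.2000%

83.2000 %


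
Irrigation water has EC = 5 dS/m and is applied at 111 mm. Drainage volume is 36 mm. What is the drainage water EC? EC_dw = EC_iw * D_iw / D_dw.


EC_dw = EC_iw * D_iw / D_dw
EC_dw = 5 * 111 / 36
EC_dw = 555 / 36

15.4167 dS/m


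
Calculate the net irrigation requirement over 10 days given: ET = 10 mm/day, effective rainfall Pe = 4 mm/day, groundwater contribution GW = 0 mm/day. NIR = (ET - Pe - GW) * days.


Daily deficit = ET - Pe - GW = 10 - 4 - 0 = 6 mm/day
NIR = 6 * 10 = 60 mm

60.0000 mm


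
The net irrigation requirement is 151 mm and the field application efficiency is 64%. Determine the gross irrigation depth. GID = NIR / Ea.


Ea = 64% = 0.64
GID = NIR / Ea = 151 / 0.64 = 235.9375 mm

235.9375 mm


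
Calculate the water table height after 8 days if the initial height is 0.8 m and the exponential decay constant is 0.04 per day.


m = m0 * exp(-k*t)
m = 0.8 * exp(-0.04 * 8)
m = 0.8 * exp(-0.3200)

0.5809 m


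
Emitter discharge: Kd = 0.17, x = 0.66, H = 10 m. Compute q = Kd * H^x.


q = Kd * H^x = 0.17 * 10^0.66 = 0.17 * 4.570882

0.7770 L/h


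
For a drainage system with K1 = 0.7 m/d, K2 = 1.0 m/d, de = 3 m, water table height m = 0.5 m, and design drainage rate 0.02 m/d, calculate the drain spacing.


S^2 = 8*K2*de*m/q + 4*K1*m^2/q
S^2 = 8*1.0*3*0.5/0.02 + 4*0.7*0.5^2/0.02
S = sqrt(635.0000)

25.1992 m


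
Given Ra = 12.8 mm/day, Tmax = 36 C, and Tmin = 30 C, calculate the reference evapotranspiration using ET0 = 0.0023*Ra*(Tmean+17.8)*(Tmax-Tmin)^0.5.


Tmean = (Tmax + Tmin)/2 = (36 + 30)/2 = 33.0
ET0 = 0.0023 * 12.8 * (33.0 + 17.8) * sqrt(36 - 30)
ET0 = 0.0023 * 12.8 * 50.8 * 2.449490

3.6633 mm/day


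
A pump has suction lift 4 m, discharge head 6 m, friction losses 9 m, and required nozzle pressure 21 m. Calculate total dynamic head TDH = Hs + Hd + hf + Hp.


TDH = Hs + Hd + hf + Hp = 4 + 6 + 9 + 21 = 40

40 m


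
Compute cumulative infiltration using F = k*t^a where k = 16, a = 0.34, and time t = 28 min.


F = k * t^a = 16 * 28^0.34
F = 16 * 3.104801

49.6768 mm


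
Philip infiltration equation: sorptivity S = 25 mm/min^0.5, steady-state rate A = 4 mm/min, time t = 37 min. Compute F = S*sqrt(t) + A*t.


F = S*sqrt(t) + A*t
F = 25*sqrt(37) + 4*37
F = 25*6.082763 + 148

300.0691 mm


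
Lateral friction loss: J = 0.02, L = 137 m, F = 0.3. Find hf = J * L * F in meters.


hf = J * L * F = 0.02 * 137 * 0.3 = 0.8220 m

0.8220 m


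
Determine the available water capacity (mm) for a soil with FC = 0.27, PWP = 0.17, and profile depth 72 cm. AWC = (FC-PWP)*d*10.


AWC = (FC - PWP) * d * 10
AWC = (0.27 - 0.17) * 72 * 10
AWC = 0.1000 * 72 * 10

72.0000 mm


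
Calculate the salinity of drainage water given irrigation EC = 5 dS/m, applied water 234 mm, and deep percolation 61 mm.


EC_dw = EC_iw * D_iw / D_dw
EC_dw = 5 * 234 / 61
EC_dw = 1170 / 61

19.1803 dS/m


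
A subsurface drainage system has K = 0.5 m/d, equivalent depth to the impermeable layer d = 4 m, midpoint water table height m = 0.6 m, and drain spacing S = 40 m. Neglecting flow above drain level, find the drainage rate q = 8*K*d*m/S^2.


q = 8*K*d*m/S^2
q = 8*0.5*4*0.6/40^2
q = 9.6000 / 1600

0.0060 m/d


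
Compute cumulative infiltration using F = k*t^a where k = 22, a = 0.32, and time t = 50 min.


F = k * t^a = 22 * 50^0.32
F = 22 * 3.496797

76.9295 mm


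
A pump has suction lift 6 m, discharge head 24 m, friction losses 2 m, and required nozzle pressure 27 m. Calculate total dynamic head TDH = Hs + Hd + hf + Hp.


TDH = Hs + Hd + hf + Hp = 6 + 24 + 2 + 27 = 59

59 m


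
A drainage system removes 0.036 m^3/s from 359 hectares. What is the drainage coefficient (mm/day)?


DC = Q * 86400 / (A * 10000) * 1000
DC = 0.036 * 86400 / (359 * 10000) * 1000
DC = 3110400.0000 / 3590000

0.8664 mm/day


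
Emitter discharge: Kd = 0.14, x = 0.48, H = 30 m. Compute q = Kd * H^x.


q = Kd * H^x = 0.14 * 30^0.48 = 0.14 * 5.117033

0.7164 L/h


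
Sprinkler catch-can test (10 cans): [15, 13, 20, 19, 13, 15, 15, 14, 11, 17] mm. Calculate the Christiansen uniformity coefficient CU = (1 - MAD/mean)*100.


mean = 15.200000 mm
MAD = 2.080000 mm
CU = (1 - 2.080000/15.200000)*100

86.3158 %


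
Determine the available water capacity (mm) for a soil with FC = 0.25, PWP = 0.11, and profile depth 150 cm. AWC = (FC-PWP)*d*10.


AWC = (FC - PWP) * d * 10
AWC = (0.25 - 0.11) * 150 * 10
AWC = 0.1400 * 150 * 10

210.0000 mm


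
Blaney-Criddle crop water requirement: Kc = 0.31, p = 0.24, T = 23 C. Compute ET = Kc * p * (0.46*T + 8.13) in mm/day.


ET = Kc * p * (0.46*T + 8.13)
ET = 0.31 * 0.24 * (0.46*23 + 8.13)
ET = 0.31 * 0.24 * 18.7100

1.3920 mm/day


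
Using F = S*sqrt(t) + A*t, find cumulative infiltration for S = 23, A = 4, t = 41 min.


F = S*sqrt(t) + A*t
F = 23*sqrt(41) + 4*41
F = 23*6.403124 + 164

311.2719 mm


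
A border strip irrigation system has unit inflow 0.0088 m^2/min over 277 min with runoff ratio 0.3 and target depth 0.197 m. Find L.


L = q*t/((1+r)*Z)
L = 0.0088*277/((1+0.3)*0.197)
L = 2.4376/0.2561

9.5182 m


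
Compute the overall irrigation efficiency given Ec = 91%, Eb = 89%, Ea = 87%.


Ec = 0.91, Eb = 0.89, Ea = 0.87
E = 0.91 * 0.89 * 0.87 * 100 = 70.4613%

70.4613 %


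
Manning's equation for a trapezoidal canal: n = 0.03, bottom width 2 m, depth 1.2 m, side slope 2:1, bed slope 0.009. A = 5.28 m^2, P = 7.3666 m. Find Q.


R = A/P = 5.28/7.3666 = 0.716749
Q = (1/0.03) * 5.28 * 0.716749^(2/3) * 0.009^0.5

13.3725 m^3/s


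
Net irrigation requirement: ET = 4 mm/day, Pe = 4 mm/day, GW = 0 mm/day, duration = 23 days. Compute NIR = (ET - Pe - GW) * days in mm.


Daily deficit = ET - Pe - GW = 4 - 4 - 0 = 0 mm/day
NIR = 0 * 23 = 0 mm

0 mm


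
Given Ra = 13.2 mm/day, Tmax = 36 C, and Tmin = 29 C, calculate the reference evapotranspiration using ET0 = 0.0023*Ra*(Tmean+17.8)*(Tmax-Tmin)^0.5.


Tmean = (Tmax + Tmin)/2 = (36 + 29)/2 = 32.5
ET0 = 0.0023 * 13.2 * (32.5 + 17.8) * sqrt(36 - 29)
ET0 = 0.0023 * 13.2 * 50.3 * 2.645751

4.0403 mm/day


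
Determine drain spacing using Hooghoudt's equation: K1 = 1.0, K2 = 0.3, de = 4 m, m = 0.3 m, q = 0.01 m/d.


S^2 = 8*K2*de*m/q + 4*K1*m^2/q
S^2 = 8*0.3*4*0.3/0.01 + 4*1.0*0.3^2/0.01
S = sqrt(324.0000)

18.0000 m


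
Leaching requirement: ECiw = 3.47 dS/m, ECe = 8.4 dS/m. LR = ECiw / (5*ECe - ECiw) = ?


LR = ECiw / (5*ECe - ECiw)
LR = 3.47 / (5*8.4 - 3.47)
LR = 3.47 / 38.5300

0.0901


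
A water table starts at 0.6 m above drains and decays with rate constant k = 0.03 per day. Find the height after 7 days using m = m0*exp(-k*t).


m = m0 * exp(-k*t)
m = 0.6 * exp(-0.03 * 7)
m = 0.6 * exp(-0.2100)

0.4864 m


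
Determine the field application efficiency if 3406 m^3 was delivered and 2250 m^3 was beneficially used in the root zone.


Ea = V_root / V_field * 100 = 2250 / 3406 * 100 = 66.0599%

66.0599 %


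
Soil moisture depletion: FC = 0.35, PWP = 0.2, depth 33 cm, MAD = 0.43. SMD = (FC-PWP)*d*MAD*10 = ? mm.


SMD = (FC - PWP) * d * MAD * 10
SMD = (0.35 - 0.2) * 33 * 0.43 * 10
SMD = 0.1500 * 33 * 0.43 * 10

21.2850 mm


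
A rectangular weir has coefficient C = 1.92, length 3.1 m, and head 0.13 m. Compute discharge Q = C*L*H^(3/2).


Q = C * L * H^(3/2) = 1.92 * 3.1 * 0.13^1.5 = 1.92 * 3.1 * 0.046872

0.2790 m^3/s


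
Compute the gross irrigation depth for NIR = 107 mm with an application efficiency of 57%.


Ea = 57% = 0.57
GID = NIR / Ea = 107 / 0.57 = 187.7193 mm

187.7193 mm


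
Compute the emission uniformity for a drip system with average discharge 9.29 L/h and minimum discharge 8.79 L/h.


EU = (q_min/q_avg)*100 = (8.79/9.29)*100 = 94.6179%

94.6179 %


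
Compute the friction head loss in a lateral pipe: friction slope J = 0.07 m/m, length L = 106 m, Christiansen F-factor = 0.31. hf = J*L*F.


hf = J * L * F = 0.07 * 106 * 0.31 = 2.3002 m

2.3002 m


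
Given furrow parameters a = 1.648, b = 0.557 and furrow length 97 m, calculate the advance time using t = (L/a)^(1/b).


t = (L/a)^(1/b)
t = (97/1.648)^(1/0.557)
t = 58.859223^(1/0.557)

1504.5440 min


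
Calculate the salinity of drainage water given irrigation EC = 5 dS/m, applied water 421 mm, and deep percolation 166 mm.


EC_dw = EC_iw * D_iw / D_dw
EC_dw = 5 * 421 / 166
EC_dw = 2105 / 166

12.6807 dS/m


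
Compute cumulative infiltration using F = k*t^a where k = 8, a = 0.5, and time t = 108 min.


F = k * t^a = 8 * 108^0.5
F = 8 * 10.392305

83.1384 mm


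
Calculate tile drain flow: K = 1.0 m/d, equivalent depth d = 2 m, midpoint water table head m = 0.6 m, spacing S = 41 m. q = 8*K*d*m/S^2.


q = 8*K*d*m/S^2
q = 8*1.0*2*0.6/41^2
q = 9.6000 / 1681

0.0057 m/d


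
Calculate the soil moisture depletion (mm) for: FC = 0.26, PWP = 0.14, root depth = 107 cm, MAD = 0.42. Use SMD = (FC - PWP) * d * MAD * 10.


SMD = (FC - PWP) * d * MAD * 10
SMD = (0.26 - 0.14) * 107 * 0.42 * 10
SMD = 0.1200 * 107 * 0.42 * 10

53.9280 mm


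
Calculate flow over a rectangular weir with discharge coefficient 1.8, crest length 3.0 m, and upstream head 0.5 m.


Q = C * L * H^(3/2) = 1.8 * 3.0 * 0.5^1.5 = 1.8 * 3.0 * 0.353553

1.9092 m^3/s


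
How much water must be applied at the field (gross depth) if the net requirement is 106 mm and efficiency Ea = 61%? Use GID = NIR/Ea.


Ea = 61% = 0.61
GID = NIR / Ea = 106 / 0.61 = 173.7705 mm

173.7705 mm


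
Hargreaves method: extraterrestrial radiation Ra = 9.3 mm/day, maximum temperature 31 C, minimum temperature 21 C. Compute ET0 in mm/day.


Tmean = (Tmax + Tmin)/2 = (31 + 21)/2 = 26.0
ET0 = 0.0023 * 9.3 * (26.0 + 17.8) * sqrt(31 - 21)
ET0 = 0.0023 * 9.3 * 43.8 * 3.162278

2.9627 mm/day


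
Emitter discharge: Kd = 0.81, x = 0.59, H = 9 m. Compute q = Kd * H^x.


q = Kd * H^x = 0.81 * 9^0.59 = 0.81 * 3.655974

2.9613 L/h


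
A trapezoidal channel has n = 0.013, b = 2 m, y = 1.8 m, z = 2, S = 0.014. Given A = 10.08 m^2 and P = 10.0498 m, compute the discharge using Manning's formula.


R = A/P = 10.08/10.0498 = 1.003005
Q = (1/0.013) * 10.08 * 1.003005^(2/3) * 0.014^0.5

91.9284 m^3/s


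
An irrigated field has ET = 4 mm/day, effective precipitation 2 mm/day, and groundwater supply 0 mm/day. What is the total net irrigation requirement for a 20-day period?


Daily deficit = ET - Pe - GW = 4 - 2 - 0 = 2 mm/day
NIR = 2 * 20 = 40 mm

40.0000 mm


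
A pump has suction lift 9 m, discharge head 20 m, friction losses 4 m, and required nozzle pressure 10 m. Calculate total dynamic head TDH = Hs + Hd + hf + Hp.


TDH = Hs + Hd + hf + Hp = 9 + 20 + 4 + 10 = 43

43 m


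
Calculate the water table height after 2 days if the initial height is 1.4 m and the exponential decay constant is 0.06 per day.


m = m0 * exp(-k*t)
m = 1.4 * exp(-0.06 * 2)
m = 1.4 * exp(-0.1200)

1.2417 m


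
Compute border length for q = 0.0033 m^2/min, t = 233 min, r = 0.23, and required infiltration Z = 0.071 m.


L = q*t/((1+r)*Z)
L = 0.0033*233/((1+0.23)*0.071)
L = 0.7689/0.08733

8.8045 m


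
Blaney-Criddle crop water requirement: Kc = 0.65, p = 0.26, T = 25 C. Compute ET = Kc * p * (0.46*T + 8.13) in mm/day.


ET = Kc * p * (0.46*T + 8.13)
ET = 0.65 * 0.26 * (0.46*25 + 8.13)
ET = 0.65 * 0.26 * 19.6300

3.3175 mm/day


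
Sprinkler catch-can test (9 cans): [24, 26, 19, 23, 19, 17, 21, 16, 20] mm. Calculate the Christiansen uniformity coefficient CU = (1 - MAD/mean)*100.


mean = 20.555556 mm
MAD = 2.617284 mm
CU = (1 - 2.617284/20.555556)*100

87.2673 %


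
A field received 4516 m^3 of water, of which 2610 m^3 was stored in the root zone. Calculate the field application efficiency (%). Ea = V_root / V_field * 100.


Ea = V_root / V_field * 100 = 2610 / 4516 * 100 = 57.7945%

57.7945 %


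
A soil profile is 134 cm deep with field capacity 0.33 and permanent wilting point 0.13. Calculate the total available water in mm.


AWC = (FC - PWP) * d * 10
AWC = (0.33 - 0.13) * 134 * 10
AWC = 0.2000 * 134 * 10

268.0000 mm


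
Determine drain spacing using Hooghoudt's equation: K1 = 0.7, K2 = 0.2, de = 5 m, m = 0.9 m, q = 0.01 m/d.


S^2 = 8*K2*de*m/q + 4*K1*m^2/q
S^2 = 8*0.2*5*0.9/0.01 + 4*0.7*0.9^2/0.01
S = sqrt(946.8000)

30.7701 m


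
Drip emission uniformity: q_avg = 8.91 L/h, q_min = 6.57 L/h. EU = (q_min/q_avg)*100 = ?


EU = (q_min/q_avg)*100 = (6.57/8.91)*100 = 73.7374%

73.7374 %


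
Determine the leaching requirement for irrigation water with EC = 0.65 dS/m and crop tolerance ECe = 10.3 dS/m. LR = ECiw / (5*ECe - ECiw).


LR = ECiw / (5*ECe - ECiw)
LR = 0.65 / (5*10.3 - 0.65)
LR = 0.65 / 50.8500

0.0128


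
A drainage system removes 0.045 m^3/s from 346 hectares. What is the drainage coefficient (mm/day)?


DC = Q * 86400 / (A * 10000) * 1000
DC = 0.045 * 86400 / (346 * 10000) * 1000
DC = 3888000.0000 / 3460000

1.1237 mm/day


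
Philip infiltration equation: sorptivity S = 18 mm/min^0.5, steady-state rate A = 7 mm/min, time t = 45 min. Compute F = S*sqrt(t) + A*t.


F = S*sqrt(t) + A*t
F = 18*sqrt(45) + 7*45
F = 18*6.708204 + 315

435.7477 mm


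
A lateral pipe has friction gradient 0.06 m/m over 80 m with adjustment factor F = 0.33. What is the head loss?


hf = J * L * F = 0.06 * 80 * 0.33 = 1.5840 m

1.5840 m


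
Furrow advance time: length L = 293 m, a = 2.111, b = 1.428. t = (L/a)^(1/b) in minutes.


t = (L/a)^(1/b)
t = (293/2.111)^(1/1.428)
t = 138.796779^(1/1.428)

31.6421 min


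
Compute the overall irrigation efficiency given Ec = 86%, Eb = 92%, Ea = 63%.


Ec = 0.86, Eb = 0.92, Ea = 0.63
E = 0.86 * 0.92 * 0.63 * 100 = 49.8456%

49.8456 %


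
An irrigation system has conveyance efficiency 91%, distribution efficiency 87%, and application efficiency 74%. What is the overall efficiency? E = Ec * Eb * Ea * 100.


Ec = 0.91, Eb = 0.87, Ea = 0.74
E = 0.91 * 0.87 * 0.74 * 100 = 58.5858%

58.5858 %


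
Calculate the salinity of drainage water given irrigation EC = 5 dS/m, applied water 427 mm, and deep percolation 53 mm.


EC_dw = EC_iw * D_iw / D_dw
EC_dw = 5 * 427 / 53
EC_dw = 2135 / 53

40.2830 dS/m


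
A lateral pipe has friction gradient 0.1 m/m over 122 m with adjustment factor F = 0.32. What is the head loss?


hf = J * L * F = 0.1 * 122 * 0.32 = 3.9040 m

3.9040 m


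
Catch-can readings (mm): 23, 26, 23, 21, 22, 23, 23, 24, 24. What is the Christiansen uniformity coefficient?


mean = 23.222222 mm
MAD = 0.962963 mm
CU = (1 - 0.962963/23.222222)*100

95.8533 %


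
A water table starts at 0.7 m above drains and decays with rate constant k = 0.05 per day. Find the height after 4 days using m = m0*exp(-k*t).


m = m0 * exp(-k*t)
m = 0.7 * exp(-0.05 * 4)
m = 0.7 * exp(-0.2000)

0.5731 m


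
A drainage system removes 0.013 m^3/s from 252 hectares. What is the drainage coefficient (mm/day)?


DC = Q * 86400 / (A * 10000) * 1000
DC = 0.013 * 86400 / (252 * 10000) * 1000
DC = 1123200.0000 / 2520000

0.4457 mm/day


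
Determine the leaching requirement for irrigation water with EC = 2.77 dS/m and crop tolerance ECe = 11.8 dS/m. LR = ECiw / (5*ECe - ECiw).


LR = ECiw / (5*ECe - ECiw)
LR = 2.77 / (5*11.8 - 2.77)
LR = 2.77 / 56.2300

0.0493


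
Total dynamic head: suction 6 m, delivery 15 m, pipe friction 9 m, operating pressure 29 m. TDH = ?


TDH = Hs + Hd + hf + Hp = 6 + 15 + 9 + 29 = 59

59 m


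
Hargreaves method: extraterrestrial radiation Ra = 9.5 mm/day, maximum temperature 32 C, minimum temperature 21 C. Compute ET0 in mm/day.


Tmean = (Tmax + Tmin)/2 = (32 + 21)/2 = 26.5
ET0 = 0.0023 * 9.5 * (26.5 + 17.8) * sqrt(32 - 21)
ET0 = 0.0023 * 9.5 * 44.3 * 3.316625

3.2103 mm/day


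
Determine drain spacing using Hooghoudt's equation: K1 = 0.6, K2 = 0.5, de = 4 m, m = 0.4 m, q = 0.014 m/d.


S^2 = 8*K2*de*m/q + 4*K1*m^2/q
S^2 = 8*0.5*4*0.4/0.014 + 4*0.6*0.4^2/0.014
S = sqrt(484.5714)

22.0130 m


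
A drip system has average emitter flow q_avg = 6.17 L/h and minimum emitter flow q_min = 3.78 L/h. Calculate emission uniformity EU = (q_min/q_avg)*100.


EU = (q_min/q_avg)*100 = (3.78/6.17)*100 = 61.2642%

61.2642 %


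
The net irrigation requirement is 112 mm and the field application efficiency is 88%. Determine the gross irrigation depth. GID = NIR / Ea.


Ea = 88% = 0.88
GID = NIR / Ea = 112 / 0.88 = 127.2727 mm

127.2727 mm


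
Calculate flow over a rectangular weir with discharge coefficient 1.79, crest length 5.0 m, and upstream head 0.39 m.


Q = C * L * H^(3/2) = 1.79 * 5.0 * 0.39^1.5 = 1.79 * 5.0 * 0.243555

2.1798 m^3/s


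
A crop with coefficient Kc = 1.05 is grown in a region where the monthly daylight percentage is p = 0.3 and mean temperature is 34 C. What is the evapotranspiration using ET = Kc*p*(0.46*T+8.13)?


ET = Kc * p * (0.46*T + 8.13)
ET = 1.05 * 0.3 * (0.46*34 + 8.13)
ET = 1.05 * 0.3 * 23.7700

7.4876 mm/day


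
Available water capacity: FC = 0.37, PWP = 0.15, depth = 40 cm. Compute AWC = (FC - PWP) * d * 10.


AWC = (FC - PWP) * d * 10
AWC = (0.37 - 0.15) * 40 * 10
AWC = 0.2200 * 40 * 10

88.0000 mm


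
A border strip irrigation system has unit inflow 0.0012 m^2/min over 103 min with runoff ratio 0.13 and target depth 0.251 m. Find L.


L = q*t/((1+r)*Z)
L = 0.0012*103/((1+0.13)*0.251)
L = 0.1236/0.28363

0.4358 m


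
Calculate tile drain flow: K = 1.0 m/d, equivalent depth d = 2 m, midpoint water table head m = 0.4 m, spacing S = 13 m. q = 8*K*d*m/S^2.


q = 8*K*d*m/S^2
q = 8*1.0*2*0.4/13^2
q = 6.4000 / 169

0.0379 m/d


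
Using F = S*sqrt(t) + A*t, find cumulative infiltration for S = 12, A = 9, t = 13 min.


F = S*sqrt(t) + A*t
F = 12*sqrt(13) + 9*13
F = 12*3.605551 + 117

160.2666 mm


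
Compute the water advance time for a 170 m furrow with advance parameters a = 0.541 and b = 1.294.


t = (L/a)^(1/b)
t = (170/0.541)^(1/1.294)
t = 314.232902^(1/1.294)

85.0883 min


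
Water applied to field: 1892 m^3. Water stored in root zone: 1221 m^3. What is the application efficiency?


Ea = V_root / V_field * 100 = 1221 / 1892 * 100 = 64.5349%

64.5349 %


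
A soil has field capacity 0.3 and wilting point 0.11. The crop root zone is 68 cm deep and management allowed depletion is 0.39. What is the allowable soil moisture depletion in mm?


SMD = (FC - PWP) * d * MAD * 10
SMD = (0.3 - 0.11) * 68 * 0.39 * 10
SMD = 0.1900 * 68 * 0.39 * 10

50.3880 mm


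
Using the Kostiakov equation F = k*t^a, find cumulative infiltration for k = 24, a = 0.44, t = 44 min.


F = k * t^a = 24 * 44^0.44
F = 24 * 5.285903

126.8617 mm


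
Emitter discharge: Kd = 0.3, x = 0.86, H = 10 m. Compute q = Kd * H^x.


q = Kd * H^x = 0.3 * 10^0.86 = 0.3 * 7.244360

2.1733 L/h


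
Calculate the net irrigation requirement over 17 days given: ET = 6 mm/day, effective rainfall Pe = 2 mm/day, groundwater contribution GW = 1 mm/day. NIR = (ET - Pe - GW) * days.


Daily deficit = ET - Pe - GW = 6 - 2 - 1 = 3 mm/day
NIR = 3 * 17 = 51 mm

51.0000 mm


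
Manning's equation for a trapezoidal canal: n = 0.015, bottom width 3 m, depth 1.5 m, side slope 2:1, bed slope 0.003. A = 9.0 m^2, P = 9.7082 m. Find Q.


R = A/P = 9.0/9.7082 = 0.927051
Q = (1/0.015) * 9.0 * 0.927051^(2/3) * 0.003^0.5

31.2450 m^3/s


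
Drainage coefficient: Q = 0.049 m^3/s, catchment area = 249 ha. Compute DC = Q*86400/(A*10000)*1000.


DC = Q * 86400 / (A * 10000) * 1000
DC = 0.049 * 86400 / (249 * 10000) * 1000
DC = 4233600.0000 / 2490000

1.7002 mm/day


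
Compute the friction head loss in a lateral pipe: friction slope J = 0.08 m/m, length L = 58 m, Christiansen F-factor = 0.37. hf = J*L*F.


hf = J * L * F = 0.08 * 58 * 0.37 = 1.7168 m

1.7168 m


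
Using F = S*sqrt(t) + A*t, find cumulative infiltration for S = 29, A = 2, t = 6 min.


F = S*sqrt(t) + A*t
F = 29*sqrt(6) + 2*6
F = 29*2.449490 + 12

83.0352 mm


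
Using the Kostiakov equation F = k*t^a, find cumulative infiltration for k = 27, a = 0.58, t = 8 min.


F = k * t^a = 27 * 8^0.58
F = 27 * 3.340352

90.1895 mm


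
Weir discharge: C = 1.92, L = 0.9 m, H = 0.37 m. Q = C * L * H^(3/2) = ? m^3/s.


Q = C * L * H^(3/2) = 1.92 * 0.9 * 0.37^1.5 = 1.92 * 0.9 * 0.225062

0.3889 m^3/s


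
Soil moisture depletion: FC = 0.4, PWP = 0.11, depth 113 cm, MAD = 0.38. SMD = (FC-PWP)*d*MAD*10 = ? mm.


SMD = (FC - PWP) * d * MAD * 10
SMD = (0.4 - 0.11) * 113 * 0.38 * 10
SMD = 0.2900 * 113 * 0.38 * 10

124.5260 mm
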